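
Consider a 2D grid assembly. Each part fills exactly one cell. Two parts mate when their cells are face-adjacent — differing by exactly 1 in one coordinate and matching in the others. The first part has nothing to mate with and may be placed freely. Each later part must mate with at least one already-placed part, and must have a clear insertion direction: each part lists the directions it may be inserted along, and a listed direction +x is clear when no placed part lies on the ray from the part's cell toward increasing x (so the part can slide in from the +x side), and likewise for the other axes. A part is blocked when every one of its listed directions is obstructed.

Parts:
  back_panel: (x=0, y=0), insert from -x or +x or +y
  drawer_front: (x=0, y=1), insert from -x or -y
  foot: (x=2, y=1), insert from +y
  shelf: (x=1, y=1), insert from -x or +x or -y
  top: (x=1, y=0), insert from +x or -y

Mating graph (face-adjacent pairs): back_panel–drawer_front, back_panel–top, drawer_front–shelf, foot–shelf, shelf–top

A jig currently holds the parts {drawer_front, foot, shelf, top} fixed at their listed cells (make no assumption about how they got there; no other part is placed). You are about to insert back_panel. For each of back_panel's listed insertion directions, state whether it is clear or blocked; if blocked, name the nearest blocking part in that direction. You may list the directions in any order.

-x: ray from back_panel(0, 0) has no placed part ⇒ clear
+x: nearest on ray is top@(1, 0) ⇒ blocked
+y: nearest on ray is drawer_front@(0, 1) ⇒ blocked

+x: blocked by top; +y: blocked by drawer_front; -x: clear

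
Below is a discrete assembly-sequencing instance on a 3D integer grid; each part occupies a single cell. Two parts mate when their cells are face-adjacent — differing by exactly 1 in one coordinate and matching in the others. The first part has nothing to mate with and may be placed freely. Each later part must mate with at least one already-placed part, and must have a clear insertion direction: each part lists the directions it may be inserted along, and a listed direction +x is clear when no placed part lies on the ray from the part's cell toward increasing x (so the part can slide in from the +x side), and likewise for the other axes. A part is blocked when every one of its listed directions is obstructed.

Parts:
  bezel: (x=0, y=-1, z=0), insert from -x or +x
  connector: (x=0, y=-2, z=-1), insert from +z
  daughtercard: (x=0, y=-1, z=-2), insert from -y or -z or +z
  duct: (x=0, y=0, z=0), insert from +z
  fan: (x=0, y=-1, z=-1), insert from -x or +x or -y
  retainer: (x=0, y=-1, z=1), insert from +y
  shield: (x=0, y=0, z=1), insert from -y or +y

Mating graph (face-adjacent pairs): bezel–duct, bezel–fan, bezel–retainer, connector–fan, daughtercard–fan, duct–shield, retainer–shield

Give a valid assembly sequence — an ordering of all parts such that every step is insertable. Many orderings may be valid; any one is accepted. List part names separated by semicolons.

1. connector@(0, -2, -1) [+z clear] — {connector}
2. fan@(0, -1, -1) [-x clear] — {connector, fan}
3. daughtercard@(0, -1, -2) [-y clear] — {connector, daughtercard, fan}
4. bezel@(0, -1, 0) [-x clear] — {bezel, connector, daughtercard, fan}
5. duct@(0, 0, 0) [+z clear] — {bezel, connector, daughtercard, duct, fan}
6. retainer@(0, -1, 1) [+y clear] — {bezel, connector, daughtercard, duct, fan, retainer}
7. shield@(0, 0, 1) [+y clear] — {bezel, connector, daughtercard, duct, fan, retainer, shield}

connector; fan; daughtercard; bezel; duct; retainer; shield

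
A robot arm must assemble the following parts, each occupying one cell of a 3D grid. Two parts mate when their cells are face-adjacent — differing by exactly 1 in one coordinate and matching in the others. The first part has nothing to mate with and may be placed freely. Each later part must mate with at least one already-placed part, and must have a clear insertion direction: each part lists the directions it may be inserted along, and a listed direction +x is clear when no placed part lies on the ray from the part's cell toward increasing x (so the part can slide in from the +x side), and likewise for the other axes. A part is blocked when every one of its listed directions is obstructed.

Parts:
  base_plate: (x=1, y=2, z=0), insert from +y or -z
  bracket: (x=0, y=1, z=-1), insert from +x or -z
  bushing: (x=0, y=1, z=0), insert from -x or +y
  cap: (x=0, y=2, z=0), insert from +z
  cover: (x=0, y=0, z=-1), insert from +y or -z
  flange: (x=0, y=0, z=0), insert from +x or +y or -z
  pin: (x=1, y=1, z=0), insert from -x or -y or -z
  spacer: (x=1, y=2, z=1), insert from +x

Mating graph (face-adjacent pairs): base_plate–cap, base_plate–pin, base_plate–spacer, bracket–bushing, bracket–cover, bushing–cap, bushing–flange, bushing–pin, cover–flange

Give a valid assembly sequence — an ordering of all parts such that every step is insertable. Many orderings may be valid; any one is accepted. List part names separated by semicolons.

1. base_plate@(1, 2, 0) [+y clear] — {base_plate}
2. pin@(1, 1, 0) [-x clear] — {base_plate, pin}
3. cap@(0, 2, 0) [+z clear] — {base_plate, cap, pin}
4. spacer@(1, 2, 1) [+x clear] — {base_plate, cap, pin, spacer}
5. bushing@(0, 1, 0) [-x clear] — {base_plate, bushing, cap, pin, spacer}
6. flange@(0, 0, 0) [+x clear] — {base_plate, bushing, cap, flange, pin, spacer}
7. cover@(0, 0, -1) [+y clear] — {base_plate, bushing, cap, cover, flange, pin, spacer}
8. bracket@(0, 1, -1) [+x clear] — {base_plate, bracket, bushing, cap, cover, flange, pin, spacer}

base_plate; pin; cap; spacer; bushing; flange; cover; bracket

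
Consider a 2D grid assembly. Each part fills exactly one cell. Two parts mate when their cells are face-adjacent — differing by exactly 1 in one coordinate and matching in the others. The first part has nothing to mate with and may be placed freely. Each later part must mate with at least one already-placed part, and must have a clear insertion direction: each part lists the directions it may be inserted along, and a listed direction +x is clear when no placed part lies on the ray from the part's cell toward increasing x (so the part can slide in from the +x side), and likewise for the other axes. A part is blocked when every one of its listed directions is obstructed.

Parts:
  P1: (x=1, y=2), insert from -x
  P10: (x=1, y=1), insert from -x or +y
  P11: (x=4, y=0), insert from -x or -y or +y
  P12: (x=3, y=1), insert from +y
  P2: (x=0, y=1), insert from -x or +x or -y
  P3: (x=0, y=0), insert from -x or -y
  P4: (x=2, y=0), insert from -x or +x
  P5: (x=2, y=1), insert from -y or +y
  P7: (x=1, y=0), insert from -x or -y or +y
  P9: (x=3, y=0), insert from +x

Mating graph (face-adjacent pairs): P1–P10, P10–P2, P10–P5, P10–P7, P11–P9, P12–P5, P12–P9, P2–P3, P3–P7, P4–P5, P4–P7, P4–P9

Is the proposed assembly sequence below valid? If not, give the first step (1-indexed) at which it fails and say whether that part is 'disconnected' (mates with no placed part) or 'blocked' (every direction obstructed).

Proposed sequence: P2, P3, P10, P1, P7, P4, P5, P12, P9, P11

1. P2@(0, 1) [-x clear] — {P2}
2. P3@(0, 0) [-x clear] — {P2, P3}
3. P10@(1, 1) [+y clear] — {P10, P2, P3}
4. P1@(1, 2) [-x clear] — {P1, P10, P2, P3}
5. P7@(1, 0) [-y clear] — {P1, P10, P2, P3, P7}
6. P4@(2, 0) [+x clear] — {P1, P10, P2, P3, P4, P7}
7. P5@(2, 1) [+y clear] — {P1, P10, P2, P3, P4, P5, P7}
8. P12@(3, 1) [+y clear] — {P1, P10, P12, P2, P3, P4, P5, P7}
9. P9@(3, 0) [+x clear] — {P1, P10, P12, P2, P3, P4, P5, P7, P9}
10. P11@(4, 0) [-y clear] — {P1, P10, P11, P12, P2, P3, P4, P5, P7, P9}

Valid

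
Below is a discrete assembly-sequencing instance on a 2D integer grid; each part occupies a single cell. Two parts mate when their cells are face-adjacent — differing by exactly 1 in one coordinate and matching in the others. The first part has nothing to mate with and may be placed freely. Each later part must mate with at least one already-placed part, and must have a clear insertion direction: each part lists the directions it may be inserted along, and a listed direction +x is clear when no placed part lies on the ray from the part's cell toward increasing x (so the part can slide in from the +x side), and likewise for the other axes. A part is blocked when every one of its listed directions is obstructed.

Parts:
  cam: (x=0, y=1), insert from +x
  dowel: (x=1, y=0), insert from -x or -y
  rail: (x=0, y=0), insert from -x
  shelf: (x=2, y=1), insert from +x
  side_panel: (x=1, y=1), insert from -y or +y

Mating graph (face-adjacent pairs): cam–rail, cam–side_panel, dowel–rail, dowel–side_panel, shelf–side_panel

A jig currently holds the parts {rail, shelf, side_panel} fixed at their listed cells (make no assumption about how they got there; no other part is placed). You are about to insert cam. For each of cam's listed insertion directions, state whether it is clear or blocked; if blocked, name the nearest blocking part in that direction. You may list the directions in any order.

+x: blocked by side_panel

+x: nearest on ray is side_panel@(1, 1) ⇒ blocked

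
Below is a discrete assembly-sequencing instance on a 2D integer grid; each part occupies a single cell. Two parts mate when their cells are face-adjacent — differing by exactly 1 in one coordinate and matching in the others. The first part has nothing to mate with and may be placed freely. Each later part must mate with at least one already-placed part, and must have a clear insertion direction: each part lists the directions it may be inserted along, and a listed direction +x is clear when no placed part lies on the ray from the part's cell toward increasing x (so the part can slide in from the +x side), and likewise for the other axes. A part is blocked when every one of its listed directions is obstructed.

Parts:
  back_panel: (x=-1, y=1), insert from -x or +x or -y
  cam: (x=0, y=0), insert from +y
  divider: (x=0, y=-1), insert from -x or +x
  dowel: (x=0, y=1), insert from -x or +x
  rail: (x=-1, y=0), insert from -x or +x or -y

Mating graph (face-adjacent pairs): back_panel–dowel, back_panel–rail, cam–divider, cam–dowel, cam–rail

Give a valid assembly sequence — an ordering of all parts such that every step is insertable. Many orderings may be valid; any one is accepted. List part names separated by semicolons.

cam; dowel; back_panel; rail; divider

1. cam@(0, 0) [+y clear] — {cam}
2. dowel@(0, 1) [-x clear] — {cam, dowel}
3. back_panel@(-1, 1) [-x clear] — {back_panel, cam, dowel}
4. rail@(-1, 0) [-x clear] — {back_panel, cam, dowel, rail}
5. divider@(0, -1) [-x clear] — {back_panel, cam, divider, dowel, rail}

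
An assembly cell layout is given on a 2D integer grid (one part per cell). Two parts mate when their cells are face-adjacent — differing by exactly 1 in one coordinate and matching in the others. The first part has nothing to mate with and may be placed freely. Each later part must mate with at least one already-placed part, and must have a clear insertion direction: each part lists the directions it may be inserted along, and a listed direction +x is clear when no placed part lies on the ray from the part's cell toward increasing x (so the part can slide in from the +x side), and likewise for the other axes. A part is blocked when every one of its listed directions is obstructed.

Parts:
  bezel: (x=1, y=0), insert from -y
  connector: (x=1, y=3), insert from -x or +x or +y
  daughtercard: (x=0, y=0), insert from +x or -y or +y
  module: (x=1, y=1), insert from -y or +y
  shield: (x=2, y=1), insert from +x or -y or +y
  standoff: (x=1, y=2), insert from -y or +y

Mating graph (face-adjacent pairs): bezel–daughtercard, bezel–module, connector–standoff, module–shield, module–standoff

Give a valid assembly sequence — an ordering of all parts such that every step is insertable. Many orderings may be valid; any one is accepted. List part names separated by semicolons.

1. standoff@(1, 2) [-y clear] — {standoff}
2. module@(1, 1) [-y clear] — {module, standoff}
3. shield@(2, 1) [+x clear] — {module, shield, standoff}
4. bezel@(1, 0) [-y clear] — {bezel, module, shield, standoff}
5. daughtercard@(0, 0) [-y clear] — {bezel, daughtercard, module, shield, standoff}
6. connector@(1, 3) [-x clear] — {bezel, connector, daughtercard, module, shield, standoff}

standoff; module; shield; bezel; daughtercard; connector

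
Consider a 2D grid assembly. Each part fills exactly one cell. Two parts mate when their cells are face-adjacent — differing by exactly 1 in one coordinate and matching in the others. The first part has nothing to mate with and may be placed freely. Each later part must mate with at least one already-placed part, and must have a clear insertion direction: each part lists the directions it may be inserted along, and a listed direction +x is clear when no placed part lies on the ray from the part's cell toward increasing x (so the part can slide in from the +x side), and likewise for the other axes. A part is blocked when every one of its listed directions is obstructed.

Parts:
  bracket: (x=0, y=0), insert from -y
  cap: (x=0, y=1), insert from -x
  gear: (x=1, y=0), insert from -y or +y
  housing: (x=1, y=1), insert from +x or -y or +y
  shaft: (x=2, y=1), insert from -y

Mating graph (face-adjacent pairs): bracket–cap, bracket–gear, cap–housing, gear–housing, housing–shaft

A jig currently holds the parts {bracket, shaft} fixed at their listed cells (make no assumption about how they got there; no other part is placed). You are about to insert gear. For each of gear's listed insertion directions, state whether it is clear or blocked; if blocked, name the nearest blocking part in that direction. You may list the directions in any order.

+y: clear; -y: clear

-y: ray from gear(1, 0) has no placed part ⇒ clear
+y: ray from gear(1, 0) has no placed part ⇒ clear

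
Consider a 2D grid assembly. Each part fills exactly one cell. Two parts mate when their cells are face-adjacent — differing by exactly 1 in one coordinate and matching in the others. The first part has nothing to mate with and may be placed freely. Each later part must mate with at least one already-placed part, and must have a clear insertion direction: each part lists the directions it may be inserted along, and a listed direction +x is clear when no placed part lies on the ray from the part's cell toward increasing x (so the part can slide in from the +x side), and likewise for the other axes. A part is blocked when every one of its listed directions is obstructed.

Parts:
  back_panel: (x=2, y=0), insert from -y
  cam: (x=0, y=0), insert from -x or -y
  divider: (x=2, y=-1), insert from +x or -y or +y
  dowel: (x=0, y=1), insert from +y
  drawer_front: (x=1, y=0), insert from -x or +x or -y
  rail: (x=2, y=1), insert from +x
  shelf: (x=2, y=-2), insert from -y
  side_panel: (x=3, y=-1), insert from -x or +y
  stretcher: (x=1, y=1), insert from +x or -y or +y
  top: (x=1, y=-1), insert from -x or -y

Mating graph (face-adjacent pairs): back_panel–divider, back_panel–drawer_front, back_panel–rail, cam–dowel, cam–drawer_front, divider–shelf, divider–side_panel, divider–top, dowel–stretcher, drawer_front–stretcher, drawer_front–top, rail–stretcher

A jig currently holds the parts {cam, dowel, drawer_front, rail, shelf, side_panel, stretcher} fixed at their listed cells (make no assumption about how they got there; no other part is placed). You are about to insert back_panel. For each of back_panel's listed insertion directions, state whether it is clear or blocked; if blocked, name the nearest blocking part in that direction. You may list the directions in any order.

-y: blocked by shelf

-y: nearest on ray is shelf@(2, -2) ⇒ blocked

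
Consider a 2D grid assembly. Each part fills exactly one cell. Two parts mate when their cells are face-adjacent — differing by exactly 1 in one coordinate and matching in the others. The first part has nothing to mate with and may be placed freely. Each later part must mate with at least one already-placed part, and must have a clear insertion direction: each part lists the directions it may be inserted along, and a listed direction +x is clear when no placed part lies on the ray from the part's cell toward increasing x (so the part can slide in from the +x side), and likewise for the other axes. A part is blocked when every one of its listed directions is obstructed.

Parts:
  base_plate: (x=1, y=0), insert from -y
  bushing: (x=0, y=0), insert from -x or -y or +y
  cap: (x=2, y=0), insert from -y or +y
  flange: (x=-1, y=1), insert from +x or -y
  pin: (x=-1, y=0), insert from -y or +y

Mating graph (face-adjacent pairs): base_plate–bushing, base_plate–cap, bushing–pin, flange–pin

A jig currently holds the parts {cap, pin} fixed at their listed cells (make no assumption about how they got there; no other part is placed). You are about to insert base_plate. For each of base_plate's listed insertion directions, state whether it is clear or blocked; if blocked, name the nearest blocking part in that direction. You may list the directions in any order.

-y: ray from base_plate(1, 0) has no placed part ⇒ clear

-y: clear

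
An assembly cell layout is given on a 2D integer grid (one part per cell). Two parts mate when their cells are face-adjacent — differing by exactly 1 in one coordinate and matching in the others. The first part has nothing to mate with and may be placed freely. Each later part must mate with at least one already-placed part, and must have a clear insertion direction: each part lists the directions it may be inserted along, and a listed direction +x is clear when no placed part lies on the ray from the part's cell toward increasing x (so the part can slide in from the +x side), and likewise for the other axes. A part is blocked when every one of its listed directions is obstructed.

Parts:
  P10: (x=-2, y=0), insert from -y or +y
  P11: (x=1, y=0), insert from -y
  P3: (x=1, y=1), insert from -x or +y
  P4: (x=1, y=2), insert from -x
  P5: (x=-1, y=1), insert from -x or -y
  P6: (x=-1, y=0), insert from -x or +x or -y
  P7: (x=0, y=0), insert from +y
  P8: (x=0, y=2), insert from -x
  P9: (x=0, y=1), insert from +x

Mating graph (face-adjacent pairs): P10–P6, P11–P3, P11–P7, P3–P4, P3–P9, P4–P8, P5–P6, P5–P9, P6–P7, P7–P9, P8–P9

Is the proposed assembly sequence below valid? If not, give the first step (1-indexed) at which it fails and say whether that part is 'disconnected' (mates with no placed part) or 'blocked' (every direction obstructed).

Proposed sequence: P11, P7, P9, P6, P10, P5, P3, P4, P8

Valid

1. P11@(1, 0) [-y clear] — {P11}
2. P7@(0, 0) [+y clear] — {P11, P7}
3. P9@(0, 1) [+x clear] — {P11, P7, P9}
4. P6@(-1, 0) [-x clear] — {P11, P6, P7, P9}
5. P10@(-2, 0) [-y clear] — {P10, P11, P6, P7, P9}
6. P5@(-1, 1) [-x clear] — {P10, P11, P5, P6, P7, P9}
7. P3@(1, 1) [+y clear] — {P10, P11, P3, P5, P6, P7, P9}
8. P4@(1, 2) [-x clear] — {P10, P11, P3, P4, P5, P6, P7, P9}
9. P8@(0, 2) [-x clear] — {P10, P11, P3, P4, P5, P6, P7, P8, P9}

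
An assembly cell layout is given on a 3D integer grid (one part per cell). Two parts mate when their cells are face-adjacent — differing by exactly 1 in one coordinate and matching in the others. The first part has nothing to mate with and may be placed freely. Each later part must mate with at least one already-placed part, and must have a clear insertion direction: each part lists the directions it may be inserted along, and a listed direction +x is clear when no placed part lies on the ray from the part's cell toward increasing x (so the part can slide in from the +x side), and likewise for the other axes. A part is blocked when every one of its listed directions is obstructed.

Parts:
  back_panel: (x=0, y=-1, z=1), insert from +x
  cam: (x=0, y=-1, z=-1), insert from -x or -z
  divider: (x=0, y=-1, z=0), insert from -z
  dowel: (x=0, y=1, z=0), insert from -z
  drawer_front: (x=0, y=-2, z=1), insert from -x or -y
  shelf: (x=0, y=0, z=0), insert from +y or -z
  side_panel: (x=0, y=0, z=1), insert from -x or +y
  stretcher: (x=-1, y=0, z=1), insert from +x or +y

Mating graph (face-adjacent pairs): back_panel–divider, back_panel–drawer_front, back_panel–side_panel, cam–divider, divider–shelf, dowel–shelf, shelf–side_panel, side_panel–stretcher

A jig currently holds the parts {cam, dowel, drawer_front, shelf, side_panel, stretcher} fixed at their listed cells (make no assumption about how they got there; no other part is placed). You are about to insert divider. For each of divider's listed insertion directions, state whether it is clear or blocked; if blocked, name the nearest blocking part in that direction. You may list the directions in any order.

-z: nearest on ray is cam@(0, -1, -1) ⇒ blocked

-z: blocked by cam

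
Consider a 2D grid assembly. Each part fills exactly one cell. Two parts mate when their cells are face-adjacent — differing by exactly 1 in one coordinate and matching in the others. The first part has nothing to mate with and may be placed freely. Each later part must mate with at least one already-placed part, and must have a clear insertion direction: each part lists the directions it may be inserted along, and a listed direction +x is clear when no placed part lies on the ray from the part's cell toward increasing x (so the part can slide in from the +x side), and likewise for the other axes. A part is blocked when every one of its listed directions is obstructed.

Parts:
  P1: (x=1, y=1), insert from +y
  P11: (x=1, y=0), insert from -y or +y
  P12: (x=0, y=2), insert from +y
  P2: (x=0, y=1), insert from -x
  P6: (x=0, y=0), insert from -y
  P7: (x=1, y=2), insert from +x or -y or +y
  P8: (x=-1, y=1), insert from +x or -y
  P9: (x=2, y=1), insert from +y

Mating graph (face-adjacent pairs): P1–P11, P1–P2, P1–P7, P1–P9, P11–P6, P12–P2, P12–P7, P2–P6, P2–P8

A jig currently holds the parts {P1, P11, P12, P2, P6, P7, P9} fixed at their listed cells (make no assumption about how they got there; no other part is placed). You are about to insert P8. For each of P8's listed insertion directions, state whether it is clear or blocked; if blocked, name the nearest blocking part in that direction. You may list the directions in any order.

+x: blocked by P2; -y: clear

+x: nearest on ray is P2@(0, 1) ⇒ blocked
-y: ray from P8(-1, 1) has no placed part ⇒ clear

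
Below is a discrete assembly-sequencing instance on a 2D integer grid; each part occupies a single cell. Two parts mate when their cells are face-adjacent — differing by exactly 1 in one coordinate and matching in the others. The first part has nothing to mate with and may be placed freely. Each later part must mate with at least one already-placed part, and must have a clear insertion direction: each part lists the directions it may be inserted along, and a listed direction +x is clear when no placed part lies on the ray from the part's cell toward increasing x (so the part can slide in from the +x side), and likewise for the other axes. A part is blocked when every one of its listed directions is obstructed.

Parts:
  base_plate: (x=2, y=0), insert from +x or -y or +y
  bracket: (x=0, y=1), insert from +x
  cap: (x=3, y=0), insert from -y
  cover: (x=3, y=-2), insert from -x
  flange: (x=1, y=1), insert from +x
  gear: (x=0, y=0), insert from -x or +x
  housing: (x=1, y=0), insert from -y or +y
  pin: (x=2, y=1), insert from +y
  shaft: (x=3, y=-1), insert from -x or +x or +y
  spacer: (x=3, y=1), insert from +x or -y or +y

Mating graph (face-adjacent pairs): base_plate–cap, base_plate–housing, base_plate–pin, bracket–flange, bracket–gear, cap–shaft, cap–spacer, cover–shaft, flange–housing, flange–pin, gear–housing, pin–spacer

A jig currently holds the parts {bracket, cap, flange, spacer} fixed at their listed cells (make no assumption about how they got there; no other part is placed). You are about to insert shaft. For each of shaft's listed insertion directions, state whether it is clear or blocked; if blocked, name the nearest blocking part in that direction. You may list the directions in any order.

-x: ray from shaft(3, -1) has no placed part ⇒ clear
+x: ray from shaft(3, -1) has no placed part ⇒ clear
+y: nearest on ray is cap@(3, 0) ⇒ blocked

+x: clear; +y: blocked by cap; -x: clear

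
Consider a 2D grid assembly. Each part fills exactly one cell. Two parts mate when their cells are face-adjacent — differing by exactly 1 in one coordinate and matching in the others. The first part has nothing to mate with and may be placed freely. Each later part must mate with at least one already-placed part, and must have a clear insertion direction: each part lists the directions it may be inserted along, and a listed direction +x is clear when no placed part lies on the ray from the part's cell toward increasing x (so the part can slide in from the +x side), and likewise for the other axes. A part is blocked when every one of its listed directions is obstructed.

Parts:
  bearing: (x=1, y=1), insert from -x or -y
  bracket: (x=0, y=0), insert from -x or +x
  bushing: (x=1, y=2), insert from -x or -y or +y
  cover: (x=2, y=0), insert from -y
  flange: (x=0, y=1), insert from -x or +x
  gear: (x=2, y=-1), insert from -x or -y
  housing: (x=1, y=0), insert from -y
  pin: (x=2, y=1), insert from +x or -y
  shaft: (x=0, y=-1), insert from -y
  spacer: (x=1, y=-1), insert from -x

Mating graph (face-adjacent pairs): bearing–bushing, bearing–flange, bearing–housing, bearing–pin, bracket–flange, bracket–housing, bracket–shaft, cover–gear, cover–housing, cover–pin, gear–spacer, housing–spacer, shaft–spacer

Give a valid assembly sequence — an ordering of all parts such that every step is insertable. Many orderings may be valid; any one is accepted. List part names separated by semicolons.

pin; cover; bearing; bushing; flange; housing; spacer; shaft; gear; bracket

1. pin@(2, 1) [+x clear] — {pin}
2. cover@(2, 0) [-y clear] — {cover, pin}
3. bearing@(1, 1) [-x clear] — {bearing, cover, pin}
4. bushing@(1, 2) [-x clear] — {bearing, bushing, cover, pin}
5. flange@(0, 1) [-x clear] — {bearing, bushing, cover, flange, pin}
6. housing@(1, 0) [-y clear] — {bearing, bushing, cover, flange, housing, pin}
7. spacer@(1, -1) [-x clear] — {bearing, bushing, cover, flange, housing, pin, spacer}
8. shaft@(0, -1) [-y clear] — {bearing, bushing, cover, flange, housing, pin, shaft, spacer}
9. gear@(2, -1) [-y clear] — {bearing, bushing, cover, flange, gear, housing, pin, shaft, spacer}
10. bracket@(0, 0) [-x clear] — {bearing, bracket, bushing, cover, flange, gear, housing, pin, shaft, spacer}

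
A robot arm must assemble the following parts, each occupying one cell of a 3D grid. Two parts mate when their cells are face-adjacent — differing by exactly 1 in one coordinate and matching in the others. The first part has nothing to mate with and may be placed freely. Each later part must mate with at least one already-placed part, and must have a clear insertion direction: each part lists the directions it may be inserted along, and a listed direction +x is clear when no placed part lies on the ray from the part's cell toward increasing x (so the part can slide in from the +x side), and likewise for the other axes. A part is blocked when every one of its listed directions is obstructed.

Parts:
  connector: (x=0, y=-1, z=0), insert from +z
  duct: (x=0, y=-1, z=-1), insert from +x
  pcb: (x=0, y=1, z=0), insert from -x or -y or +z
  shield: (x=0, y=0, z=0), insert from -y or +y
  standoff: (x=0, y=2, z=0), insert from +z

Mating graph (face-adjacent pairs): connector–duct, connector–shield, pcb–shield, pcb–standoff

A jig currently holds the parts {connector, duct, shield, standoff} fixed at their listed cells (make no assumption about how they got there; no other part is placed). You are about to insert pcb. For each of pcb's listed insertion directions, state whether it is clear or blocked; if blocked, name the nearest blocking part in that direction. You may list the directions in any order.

+z: clear; -x: clear; -y: blocked by shield

-x: ray from pcb(0, 1, 0) has no placed part ⇒ clear
-y: nearest on ray is shield@(0, 0, 0) ⇒ blocked
+z: ray from pcb(0, 1, 0) has no placed part ⇒ clear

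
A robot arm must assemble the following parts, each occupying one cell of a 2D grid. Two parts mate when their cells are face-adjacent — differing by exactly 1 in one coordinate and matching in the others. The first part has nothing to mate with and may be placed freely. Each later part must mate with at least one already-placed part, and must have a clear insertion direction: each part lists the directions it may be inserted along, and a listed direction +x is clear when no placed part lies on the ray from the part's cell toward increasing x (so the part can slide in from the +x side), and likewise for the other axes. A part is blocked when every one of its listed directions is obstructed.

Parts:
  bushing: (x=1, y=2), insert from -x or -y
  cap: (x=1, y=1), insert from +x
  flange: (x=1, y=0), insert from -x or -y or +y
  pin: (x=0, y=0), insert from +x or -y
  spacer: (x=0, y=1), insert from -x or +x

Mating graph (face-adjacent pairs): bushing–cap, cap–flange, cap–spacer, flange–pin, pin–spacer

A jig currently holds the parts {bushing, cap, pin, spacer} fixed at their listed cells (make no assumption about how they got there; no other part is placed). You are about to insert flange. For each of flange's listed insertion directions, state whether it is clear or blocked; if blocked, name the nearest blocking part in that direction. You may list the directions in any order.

+y: blocked by cap; -x: blocked by pin; -y: clear

-x: nearest on ray is pin@(0, 0) ⇒ blocked
-y: ray from flange(1, 0) has no placed part ⇒ clear
+y: nearest on ray is cap@(1, 1) ⇒ blocked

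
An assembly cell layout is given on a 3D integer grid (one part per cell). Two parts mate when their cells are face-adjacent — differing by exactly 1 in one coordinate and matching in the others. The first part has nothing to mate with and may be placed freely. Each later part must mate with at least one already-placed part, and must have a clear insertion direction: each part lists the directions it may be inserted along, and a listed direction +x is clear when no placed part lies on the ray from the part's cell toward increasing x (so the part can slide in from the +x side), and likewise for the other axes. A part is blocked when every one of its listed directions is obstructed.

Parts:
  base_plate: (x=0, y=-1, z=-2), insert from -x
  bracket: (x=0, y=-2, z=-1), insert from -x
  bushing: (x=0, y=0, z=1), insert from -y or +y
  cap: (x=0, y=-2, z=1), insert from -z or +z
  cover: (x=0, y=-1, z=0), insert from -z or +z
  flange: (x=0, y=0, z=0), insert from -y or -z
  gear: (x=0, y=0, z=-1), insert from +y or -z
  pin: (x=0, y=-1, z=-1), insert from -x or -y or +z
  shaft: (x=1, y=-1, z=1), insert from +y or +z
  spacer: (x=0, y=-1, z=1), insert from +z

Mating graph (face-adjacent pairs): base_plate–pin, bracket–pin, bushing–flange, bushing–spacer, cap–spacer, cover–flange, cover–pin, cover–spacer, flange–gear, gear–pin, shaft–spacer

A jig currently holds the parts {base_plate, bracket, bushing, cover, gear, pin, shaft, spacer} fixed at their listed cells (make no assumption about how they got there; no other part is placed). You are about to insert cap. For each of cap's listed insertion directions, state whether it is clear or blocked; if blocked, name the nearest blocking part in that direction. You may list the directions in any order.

+z: clear; -z: blocked by bracket

-z: nearest on ray is bracket@(0, -2, -1) ⇒ blocked
+z: ray from cap(0, -2, 1) has no placed part ⇒ clear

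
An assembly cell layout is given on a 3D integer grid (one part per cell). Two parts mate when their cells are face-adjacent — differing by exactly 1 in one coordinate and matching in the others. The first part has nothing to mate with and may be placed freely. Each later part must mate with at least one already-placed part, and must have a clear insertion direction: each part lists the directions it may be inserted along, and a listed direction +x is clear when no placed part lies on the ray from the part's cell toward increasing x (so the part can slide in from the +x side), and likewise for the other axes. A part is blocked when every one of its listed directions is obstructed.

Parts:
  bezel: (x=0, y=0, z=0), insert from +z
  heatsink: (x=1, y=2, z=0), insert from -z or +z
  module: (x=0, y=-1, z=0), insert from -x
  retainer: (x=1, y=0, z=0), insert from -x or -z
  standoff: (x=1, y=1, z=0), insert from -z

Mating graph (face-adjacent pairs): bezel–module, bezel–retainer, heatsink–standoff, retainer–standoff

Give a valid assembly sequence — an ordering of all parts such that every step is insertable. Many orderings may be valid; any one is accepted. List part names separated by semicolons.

1. bezel@(0, 0, 0) [+z clear] — {bezel}
2. retainer@(1, 0, 0) [-z clear] — {bezel, retainer}
3. standoff@(1, 1, 0) [-z clear] — {bezel, retainer, standoff}
4. heatsink@(1, 2, 0) [-z clear] — {bezel, heatsink, retainer, standoff}
5. module@(0, -1, 0) [-x clear] — {bezel, heatsink, module, retainer, standoff}

bezel; retainer; standoff; heatsink; module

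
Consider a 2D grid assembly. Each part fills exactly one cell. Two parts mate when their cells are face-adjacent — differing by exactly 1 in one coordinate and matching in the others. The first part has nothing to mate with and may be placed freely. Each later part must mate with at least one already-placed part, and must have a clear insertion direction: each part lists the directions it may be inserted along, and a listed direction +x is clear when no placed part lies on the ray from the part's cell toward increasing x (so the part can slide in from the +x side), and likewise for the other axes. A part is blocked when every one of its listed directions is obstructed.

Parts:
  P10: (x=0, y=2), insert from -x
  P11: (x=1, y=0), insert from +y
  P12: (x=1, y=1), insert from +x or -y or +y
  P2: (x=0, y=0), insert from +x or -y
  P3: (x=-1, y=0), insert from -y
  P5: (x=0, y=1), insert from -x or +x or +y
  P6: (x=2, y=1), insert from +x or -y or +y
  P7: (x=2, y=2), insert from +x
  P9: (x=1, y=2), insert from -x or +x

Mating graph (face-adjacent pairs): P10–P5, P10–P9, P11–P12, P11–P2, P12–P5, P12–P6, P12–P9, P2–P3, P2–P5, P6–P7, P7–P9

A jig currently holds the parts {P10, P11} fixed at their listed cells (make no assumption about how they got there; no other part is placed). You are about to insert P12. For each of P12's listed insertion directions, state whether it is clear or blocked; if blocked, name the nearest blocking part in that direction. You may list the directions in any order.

+x: ray from P12(1, 1) has no placed part ⇒ clear
-y: nearest on ray is P11@(1, 0) ⇒ blocked
+y: ray from P12(1, 1) has no placed part ⇒ clear

+x: clear; +y: clear; -y: blocked by P11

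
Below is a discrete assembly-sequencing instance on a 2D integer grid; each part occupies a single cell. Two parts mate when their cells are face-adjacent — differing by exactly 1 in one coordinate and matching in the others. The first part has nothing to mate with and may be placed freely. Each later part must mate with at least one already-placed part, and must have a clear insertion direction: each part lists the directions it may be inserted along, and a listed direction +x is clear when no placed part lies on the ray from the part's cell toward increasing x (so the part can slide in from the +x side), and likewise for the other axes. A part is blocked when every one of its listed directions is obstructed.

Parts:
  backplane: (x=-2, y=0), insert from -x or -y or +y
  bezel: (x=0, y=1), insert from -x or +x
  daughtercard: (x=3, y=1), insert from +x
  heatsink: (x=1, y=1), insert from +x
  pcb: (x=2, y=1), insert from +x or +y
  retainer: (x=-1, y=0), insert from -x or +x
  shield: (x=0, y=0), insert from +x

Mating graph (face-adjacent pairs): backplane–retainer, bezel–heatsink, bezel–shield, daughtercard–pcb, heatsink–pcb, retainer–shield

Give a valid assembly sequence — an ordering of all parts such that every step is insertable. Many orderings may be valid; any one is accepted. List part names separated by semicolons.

backplane; retainer; shield; bezel; heatsink; pcb; daughtercard

1. backplane@(-2, 0) [-x clear] — {backplane}
2. retainer@(-1, 0) [+x clear] — {backplane, retainer}
3. shield@(0, 0) [+x clear] — {backplane, retainer, shield}
4. bezel@(0, 1) [-x clear] — {backplane, bezel, retainer, shield}
5. heatsink@(1, 1) [+x clear] — {backplane, bezel, heatsink, retainer, shield}
6. pcb@(2, 1) [+x clear] — {backplane, bezel, heatsink, pcb, retainer, shield}
7. daughtercard@(3, 1) [+x clear] — {backplane, bezel, daughtercard, heatsink, pcb, retainer, shield}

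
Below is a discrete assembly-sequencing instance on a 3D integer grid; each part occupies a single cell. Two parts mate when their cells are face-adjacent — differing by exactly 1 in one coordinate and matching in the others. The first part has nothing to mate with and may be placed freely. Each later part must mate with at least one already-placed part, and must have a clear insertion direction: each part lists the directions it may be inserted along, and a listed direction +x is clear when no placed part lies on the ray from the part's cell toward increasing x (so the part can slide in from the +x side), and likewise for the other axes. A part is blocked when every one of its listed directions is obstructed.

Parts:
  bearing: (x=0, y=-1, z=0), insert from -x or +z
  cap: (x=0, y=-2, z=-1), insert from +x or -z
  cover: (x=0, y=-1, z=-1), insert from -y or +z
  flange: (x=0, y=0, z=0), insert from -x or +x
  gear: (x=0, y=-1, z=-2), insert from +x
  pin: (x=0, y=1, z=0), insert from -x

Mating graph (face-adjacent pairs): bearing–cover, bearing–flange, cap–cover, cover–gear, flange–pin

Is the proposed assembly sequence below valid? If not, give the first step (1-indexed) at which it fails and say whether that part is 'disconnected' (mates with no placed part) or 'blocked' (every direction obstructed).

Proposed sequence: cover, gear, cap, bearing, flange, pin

1. cover@(0, -1, -1) [-y clear] — {cover}
2. gear@(0, -1, -2) [+x clear] — {cover, gear}
3. cap@(0, -2, -1) [+x clear] — {cap, cover, gear}
4. bearing@(0, -1, 0) [-x clear] — {bearing, cap, cover, gear}
5. flange@(0, 0, 0) [-x clear] — {bearing, cap, cover, flange, gear}
6. pin@(0, 1, 0) [-x clear] — {bearing, cap, cover, flange, gear, pin}

Valid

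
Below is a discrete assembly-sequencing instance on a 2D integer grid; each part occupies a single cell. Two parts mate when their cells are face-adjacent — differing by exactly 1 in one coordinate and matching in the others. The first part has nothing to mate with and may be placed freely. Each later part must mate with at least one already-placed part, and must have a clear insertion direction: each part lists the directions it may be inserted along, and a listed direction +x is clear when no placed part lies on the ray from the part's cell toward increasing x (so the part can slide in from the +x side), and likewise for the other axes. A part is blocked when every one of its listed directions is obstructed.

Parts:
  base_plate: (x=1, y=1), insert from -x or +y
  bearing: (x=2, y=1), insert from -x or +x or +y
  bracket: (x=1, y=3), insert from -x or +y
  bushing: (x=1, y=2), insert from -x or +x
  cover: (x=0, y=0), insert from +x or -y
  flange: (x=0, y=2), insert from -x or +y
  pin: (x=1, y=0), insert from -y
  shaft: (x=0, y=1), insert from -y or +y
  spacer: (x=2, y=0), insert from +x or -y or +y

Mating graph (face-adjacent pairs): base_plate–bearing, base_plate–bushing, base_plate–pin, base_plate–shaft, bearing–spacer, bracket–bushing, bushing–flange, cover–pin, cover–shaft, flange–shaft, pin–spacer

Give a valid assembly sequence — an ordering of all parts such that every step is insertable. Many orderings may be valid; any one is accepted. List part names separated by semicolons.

bushing; flange; bracket; base_plate; pin; spacer; bearing; shaft; cover

1. bushing@(1, 2) [-x clear] — {bushing}
2. flange@(0, 2) [-x clear] — {bushing, flange}
3. bracket@(1, 3) [-x clear] — {bracket, bushing, flange}
4. base_plate@(1, 1) [-x clear] — {base_plate, bracket, bushing, flange}
5. pin@(1, 0) [-y clear] — {base_plate, bracket, bushing, flange, pin}
6. spacer@(2, 0) [+x clear] — {base_plate, bracket, bushing, flange, pin, spacer}
7. bearing@(2, 1) [+x clear] — {base_plate, bearing, bracket, bushing, flange, pin, spacer}
8. shaft@(0, 1) [-y clear] — {base_plate, bearing, bracket, bushing, flange, pin, shaft, spacer}
9. cover@(0, 0) [-y clear] — {base_plate, bearing, bracket, bushing, cover, flange, pin, shaft, spacer}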